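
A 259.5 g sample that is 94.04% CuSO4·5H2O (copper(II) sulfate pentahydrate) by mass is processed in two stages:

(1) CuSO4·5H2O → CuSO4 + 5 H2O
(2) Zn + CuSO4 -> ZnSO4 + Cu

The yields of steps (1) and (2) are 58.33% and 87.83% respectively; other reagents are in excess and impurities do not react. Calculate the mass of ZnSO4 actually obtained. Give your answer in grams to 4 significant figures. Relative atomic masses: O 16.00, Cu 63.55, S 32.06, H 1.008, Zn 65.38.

Pure CuSO4·5H2O = 259.5 × 0.9404 = 244.03 g.
M(CuSO4·5H2O) = 63.55 + 32.06 + 9(16.00) + 10(1.008) = 249.69 g/mol.
M(ZnSO4) = 65.38 + 32.06 + 4(16.00) = 161.44 g/mol.
n(CuSO4·5H2O) = 244.03 / 249.69 = 0.97735 mol.
Step 1 (CuSO4·5H2O:CuSO4 = 1:1): theoretical n(CuSO4) = 0.97735 mol; at 58.33% yield, n(CuSO4) = 0.57009 mol.
Step 2 (CuSO4:ZnSO4 = 1:1): theoretical n(ZnSO4) = 0.57009 mol, so theoretical mass = 0.57009 × 161.44 = 92.035 g.
At 87.83% yield, actual mass of ZnSO4 = 92.035 × 0.8783 = 80.834 g.

80.83 g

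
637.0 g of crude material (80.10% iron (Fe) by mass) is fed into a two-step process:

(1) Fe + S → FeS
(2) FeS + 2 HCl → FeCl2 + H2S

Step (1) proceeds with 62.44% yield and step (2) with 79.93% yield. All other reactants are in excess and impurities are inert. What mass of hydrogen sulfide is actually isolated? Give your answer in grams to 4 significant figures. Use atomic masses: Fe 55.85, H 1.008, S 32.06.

Pure Fe = 637.0 × 0.8010 = 510.24 g.
M(Fe) = 55.85 g/mol.
M(H2S) = 2(1.008) + 32.06 = 34.076 g/mol.
n(Fe) = 510.24 / 55.85 = 9.1358 mol.
Step 1 (Fe:FeS = 1:1): theoretical n(FeS) = 9.1358 mol; at 62.44% yield, n(FeS) = 5.7044 mol.
Step 2 (FeS:H2S = 1:1): theoretical n(H2S) = 5.7044 mol, so theoretical mass = 5.7044 × 34.076 = 194.38 g.
At 79.93% yield, actual mass of H2S = 194.38 × 0.7993 = 155.37 g.

155.4 g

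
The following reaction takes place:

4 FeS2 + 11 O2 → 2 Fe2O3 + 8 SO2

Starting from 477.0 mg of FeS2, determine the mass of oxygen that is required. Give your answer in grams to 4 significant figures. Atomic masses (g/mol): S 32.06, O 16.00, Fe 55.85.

0.3499 g

M(FeS2) = 55.85 + 2(32.06) = 119.97 g/mol.
M(O2) = 2(16.00) = 32.00 g/mol.
Convert: 477.0 mg = 0.47700 g.
n(FeS2) = 0.47700 g / 119.97 g/mol = 0.0039760 mol.
From the equation the FeS2:O2 mole ratio is 4:11, so n(O2) = 0.0039760 × 11/4 = 0.010934 mol.
Mass of O2 = 0.010934 mol × 32.00 g/mol = 0.34989 g.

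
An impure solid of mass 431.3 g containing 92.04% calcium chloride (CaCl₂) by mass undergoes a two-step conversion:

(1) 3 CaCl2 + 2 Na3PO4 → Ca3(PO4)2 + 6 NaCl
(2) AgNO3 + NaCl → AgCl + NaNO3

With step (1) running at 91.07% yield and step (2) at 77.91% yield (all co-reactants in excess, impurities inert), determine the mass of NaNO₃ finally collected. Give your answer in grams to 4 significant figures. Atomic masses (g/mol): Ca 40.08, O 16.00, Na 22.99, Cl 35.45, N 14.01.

Pure CaCl2 = 431.3 × 0.9204 = 396.97 g.
M(CaCl2) = 40.08 + 2(35.45) = 110.98 g/mol.
M(NaNO3) = 22.99 + 14.01 + 3(16.00) = 85.00 g/mol.
n(CaCl2) = 396.97 / 110.98 = 3.5769 mol.
Step 1 (CaCl2:NaCl = 3:6): theoretical n(NaCl) = 7.1539 mol; at 91.07% yield, n(NaCl) = 6.5150 mol.
Step 2 (NaCl:NaNO3 = 1:1): theoretical n(NaNO3) = 6.5150 mol, so theoretical mass = 6.5150 × 85.00 = 553.78 g.
At 77.91% yield, actual mass of NaNO3 = 553.78 × 0.7791 = 431.45 g.

431.4 g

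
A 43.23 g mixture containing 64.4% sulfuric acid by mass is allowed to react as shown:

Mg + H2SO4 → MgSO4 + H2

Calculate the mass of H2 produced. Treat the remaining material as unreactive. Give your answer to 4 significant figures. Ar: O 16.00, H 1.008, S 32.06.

0.5723 g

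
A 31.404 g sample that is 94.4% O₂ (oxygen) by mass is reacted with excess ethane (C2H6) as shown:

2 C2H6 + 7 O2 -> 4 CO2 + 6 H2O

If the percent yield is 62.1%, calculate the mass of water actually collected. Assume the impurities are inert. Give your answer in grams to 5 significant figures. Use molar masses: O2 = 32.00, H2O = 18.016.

8.8840 g

Pure O2 available = 31.404 g × 0.944 = 29.6454 g.
n(O2) = 29.6454 g / 32.00 g/mol = 0.926418 mol.
From the equation the O2:H2O mole ratio is 7:6, so n(H2O) = 0.926418 × 6/7 = 0.794073 mol.
Mass of H2O = 0.794073 mol × 18.016 g/mol = 14.3060 g.
Actual mass collected = 14.3060 g × 0.621 = 8.88403 g.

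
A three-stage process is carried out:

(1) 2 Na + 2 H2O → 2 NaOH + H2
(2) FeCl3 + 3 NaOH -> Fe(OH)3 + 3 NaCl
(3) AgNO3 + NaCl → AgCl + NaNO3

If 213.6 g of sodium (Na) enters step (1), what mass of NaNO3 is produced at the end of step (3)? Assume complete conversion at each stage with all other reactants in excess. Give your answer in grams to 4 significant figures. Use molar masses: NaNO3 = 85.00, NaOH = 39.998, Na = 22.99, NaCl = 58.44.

n(Na) = 213.6 / 22.99 = 9.2910 mol.
Reaction (1): Na→NaOH ratio 2:2 ⇒ n(NaOH) = 9.2910 mol.
Reaction (2): NaOH→NaCl ratio 3:3 ⇒ n(NaCl) = 9.2910 mol.
Reaction (3): NaCl→NaNO3 ratio 1:1 ⇒ n(NaNO3) = 9.2910 mol.
Mass of NaNO3 = 9.2910 × 85.00 = 789.73 g.

789.7 g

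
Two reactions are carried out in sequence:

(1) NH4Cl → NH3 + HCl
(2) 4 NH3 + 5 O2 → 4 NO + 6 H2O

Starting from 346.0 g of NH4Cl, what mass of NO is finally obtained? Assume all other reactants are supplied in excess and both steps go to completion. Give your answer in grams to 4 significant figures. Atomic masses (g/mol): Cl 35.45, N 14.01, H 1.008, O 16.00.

M(NH4Cl) = 14.01 + 4(1.008) + 35.45 = 53.492 g/mol.
M(NO) = 14.01 + 16.00 = 30.01 g/mol.
n(NH4Cl) = 346.00 / 53.492 = 6.4683 mol.
Step 1 gives a 1:1 ratio of NH4Cl to NH3, so n(NH3) = 6.4683 mol.
In step 2 the NH3:NO ratio is 4:4, so n(NO) = 6.4683 mol.
Mass of NO = 6.4683 × 30.01 = 194.11 g.

194.1 g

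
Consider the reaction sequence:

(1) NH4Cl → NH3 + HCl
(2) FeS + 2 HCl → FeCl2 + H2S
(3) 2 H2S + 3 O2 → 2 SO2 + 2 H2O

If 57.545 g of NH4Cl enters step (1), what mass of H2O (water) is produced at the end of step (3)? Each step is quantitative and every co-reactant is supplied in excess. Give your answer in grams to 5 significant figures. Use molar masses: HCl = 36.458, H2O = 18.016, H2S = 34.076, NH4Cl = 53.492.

9.6905 g

n(NH4Cl) = 57.545 / 53.492 = 1.07577 mol.
Reaction (1): NH4Cl→HCl ratio 1:1 ⇒ n(HCl) = 1.07577 mol.
Reaction (2): HCl→H2S ratio 2:1 ⇒ n(H2S) = 0.537884 mol.
Reaction (3): H2S→H2O ratio 2:2 ⇒ n(H2O) = 0.537884 mol.
Mass of H2O = 0.537884 × 18.016 = 9.69052 g.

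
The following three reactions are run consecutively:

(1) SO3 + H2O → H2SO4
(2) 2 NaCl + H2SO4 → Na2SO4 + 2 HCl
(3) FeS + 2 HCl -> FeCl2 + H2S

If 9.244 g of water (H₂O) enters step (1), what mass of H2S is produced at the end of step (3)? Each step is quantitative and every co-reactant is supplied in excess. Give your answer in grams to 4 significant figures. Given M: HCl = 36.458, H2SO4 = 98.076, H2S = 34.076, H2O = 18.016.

17.48 g

n(H2O) = 9.244 / 18.016 = 0.51310 mol.
Reaction (1): H2O→H2SO4 ratio 1:1 ⇒ n(H2SO4) = 0.51310 mol.
Reaction (2): H2SO4→HCl ratio 1:2 ⇒ n(HCl) = 1.0262 mol.
Reaction (3): HCl→H2S ratio 2:1 ⇒ n(H2S) = 0.51310 mol.
Mass of H2S = 0.51310 × 34.076 = 17.484 g.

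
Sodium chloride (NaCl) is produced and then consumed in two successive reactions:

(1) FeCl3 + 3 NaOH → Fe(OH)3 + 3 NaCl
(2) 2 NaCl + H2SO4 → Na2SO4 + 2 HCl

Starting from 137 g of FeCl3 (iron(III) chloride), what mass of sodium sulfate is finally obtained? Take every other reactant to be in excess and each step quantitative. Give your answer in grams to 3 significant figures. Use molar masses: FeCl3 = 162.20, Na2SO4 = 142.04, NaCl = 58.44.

180 g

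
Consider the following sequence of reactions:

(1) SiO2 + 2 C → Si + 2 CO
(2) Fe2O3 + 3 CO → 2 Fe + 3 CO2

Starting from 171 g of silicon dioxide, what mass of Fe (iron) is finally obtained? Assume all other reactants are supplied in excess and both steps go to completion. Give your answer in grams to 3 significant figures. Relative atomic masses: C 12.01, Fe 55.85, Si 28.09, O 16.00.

M(SiO2) = 28.09 + 2(16.00) = 60.09 g/mol.
M(Fe) = 55.85 g/mol.
n(SiO2) = 171.0 / 60.09 = 2.846 mol.
Step 1 gives a 1:2 ratio of SiO2 to CO, so n(CO) = 5.691 mol.
In step 2 the CO:Fe ratio is 3:2, so n(Fe) = 3.794 mol.
Mass of Fe = 3.794 × 55.85 = 211.9 g.

212 g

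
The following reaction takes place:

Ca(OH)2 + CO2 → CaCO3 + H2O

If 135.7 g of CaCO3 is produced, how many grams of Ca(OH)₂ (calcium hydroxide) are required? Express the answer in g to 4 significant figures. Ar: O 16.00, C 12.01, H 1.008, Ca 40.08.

100.5 g

M(CaCO3) = 40.08 + 12.01 + 3(16.00) = 100.09 g/mol.
M(Ca(OH)2) = 40.08 + 2(16.00) + 2(1.008) = 74.096 g/mol.
n(CaCO3) = 135.70 g / 100.09 g/mol = 1.3558 mol.
From the equation the CaCO3:Ca(OH)2 mole ratio is 1:1, so n(Ca(OH)2) = 1.3558 × 1/1 = 1.3558 mol.
Mass of Ca(OH)2 = 1.3558 mol × 74.096 g/mol = 100.46 g.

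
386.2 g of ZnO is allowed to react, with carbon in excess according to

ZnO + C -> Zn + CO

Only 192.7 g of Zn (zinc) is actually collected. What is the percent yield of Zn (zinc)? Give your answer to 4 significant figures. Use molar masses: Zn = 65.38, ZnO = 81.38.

62.11 %

n(ZnO) = 386.20 g / 81.38 g/mol = 4.7456 mol.
From the equation the ZnO:Zn mole ratio is 1:1, so n(Zn) = 4.7456 × 1/1 = 4.7456 mol.
Mass of Zn = 4.7456 mol × 65.38 g/mol = 310.27 g.
This is the theoretical yield. Percent yield = 192.7 g / 310.27 g × 100% = 62.107%.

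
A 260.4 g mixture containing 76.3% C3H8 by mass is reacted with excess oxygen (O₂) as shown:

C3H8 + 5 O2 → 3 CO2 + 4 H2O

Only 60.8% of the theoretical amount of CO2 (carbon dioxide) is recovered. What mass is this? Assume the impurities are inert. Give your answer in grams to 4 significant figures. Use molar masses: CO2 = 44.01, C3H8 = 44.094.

361.7 g

Pure C3H8 available = 260.4 g × 0.763 = 198.69 g.
n(C3H8) = 198.69 g / 44.094 g/mol = 4.5059 mol.
From the equation the C3H8:CO2 mole ratio is 1:3, so n(CO2) = 4.5059 × 3/1 = 13.518 mol.
Mass of CO2 = 13.518 mol × 44.01 g/mol = 594.92 g.
Actual mass collected = 594.92 g × 0.608 = 361.71 g.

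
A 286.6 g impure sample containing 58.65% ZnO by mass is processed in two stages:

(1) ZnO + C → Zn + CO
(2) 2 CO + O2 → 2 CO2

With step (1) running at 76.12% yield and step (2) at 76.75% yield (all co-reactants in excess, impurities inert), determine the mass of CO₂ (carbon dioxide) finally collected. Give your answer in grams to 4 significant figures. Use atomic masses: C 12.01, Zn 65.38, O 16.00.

53.11 g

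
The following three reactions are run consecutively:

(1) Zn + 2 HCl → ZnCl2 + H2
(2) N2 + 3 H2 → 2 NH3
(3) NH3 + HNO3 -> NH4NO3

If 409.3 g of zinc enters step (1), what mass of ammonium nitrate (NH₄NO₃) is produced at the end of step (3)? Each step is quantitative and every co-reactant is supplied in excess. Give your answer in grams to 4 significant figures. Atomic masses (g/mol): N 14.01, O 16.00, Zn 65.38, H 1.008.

M(Zn) = 65.38 g/mol.
M(NH4NO3) = 2(14.01) + 4(1.008) + 3(16.00) = 80.052 g/mol.
n(Zn) = 409.3 / 65.38 = 6.2603 mol.
Reaction (1): Zn→H2 ratio 1:1 ⇒ n(H2) = 6.2603 mol.
Reaction (2): H2→NH3 ratio 3:2 ⇒ n(NH3) = 4.1735 mol.
Reaction (3): NH3→NH4NO3 ratio 1:1 ⇒ n(NH4NO3) = 4.1735 mol.
Mass of NH4NO3 = 4.1735 × 80.052 = 334.10 g.

334.1 g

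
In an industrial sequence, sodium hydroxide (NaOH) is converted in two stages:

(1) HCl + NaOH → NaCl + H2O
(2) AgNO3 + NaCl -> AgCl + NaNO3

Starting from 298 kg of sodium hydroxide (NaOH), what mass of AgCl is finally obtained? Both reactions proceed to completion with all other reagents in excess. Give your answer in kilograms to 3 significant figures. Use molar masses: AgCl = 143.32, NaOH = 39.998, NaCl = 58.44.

1070 kg

298 kg = 298000 g.
n(NaOH) = 298000 / 39.998 = 7450 mol.
Step 1 gives a 1:1 ratio of NaOH to NaCl, so n(NaCl) = 7450 mol.
In step 2 the NaCl:AgCl ratio is 1:1, so n(AgCl) = 7450 mol.
Mass of AgCl = 7450 × 143.32 = 1.068 × 10^6 g = 1070 kg.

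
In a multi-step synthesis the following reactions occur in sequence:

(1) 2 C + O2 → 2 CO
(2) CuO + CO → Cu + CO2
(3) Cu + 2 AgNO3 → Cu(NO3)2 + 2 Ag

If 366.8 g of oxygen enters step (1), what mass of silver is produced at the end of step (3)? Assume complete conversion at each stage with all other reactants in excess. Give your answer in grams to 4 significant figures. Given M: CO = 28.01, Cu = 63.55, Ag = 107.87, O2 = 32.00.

n(O2) = 366.8 / 32.00 = 11.463 mol.
Reaction (1): O2→CO ratio 1:2 ⇒ n(CO) = 22.925 mol.
Reaction (2): CO→Cu ratio 1:1 ⇒ n(Cu) = 22.925 mol.
Reaction (3): Cu→Ag ratio 1:2 ⇒ n(Ag) = 45.850 mol.
Mass of Ag = 45.850 × 107.87 = 4945.8 g.

4946 g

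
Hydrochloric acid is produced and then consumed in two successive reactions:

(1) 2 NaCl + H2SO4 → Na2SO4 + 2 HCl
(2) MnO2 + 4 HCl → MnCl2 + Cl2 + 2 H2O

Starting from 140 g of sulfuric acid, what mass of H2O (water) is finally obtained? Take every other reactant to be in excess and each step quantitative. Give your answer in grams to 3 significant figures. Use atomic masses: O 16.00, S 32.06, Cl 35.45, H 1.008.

25.7 g

M(H2SO4) = 2(1.008) + 32.06 + 4(16.00) = 98.076 g/mol.
M(H2O) = 2(1.008) + 16.00 = 18.016 g/mol.
n(H2SO4) = 140.0 / 98.076 = 1.427 mol.
Step 1 gives a 1:2 ratio of H2SO4 to HCl, so n(HCl) = 2.855 mol.
In step 2 the HCl:H2O ratio is 4:2, so n(H2O) = 1.427 mol.
Mass of H2O = 1.427 × 18.016 = 25.72 g.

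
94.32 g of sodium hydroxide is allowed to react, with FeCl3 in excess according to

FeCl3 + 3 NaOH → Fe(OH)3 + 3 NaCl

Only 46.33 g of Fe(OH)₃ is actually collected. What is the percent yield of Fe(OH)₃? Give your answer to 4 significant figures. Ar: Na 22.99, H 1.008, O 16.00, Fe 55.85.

55.15 %

M(NaOH) = 22.99 + 16.00 + 1.008 = 39.998 g/mol.
M(Fe(OH)3) = 55.85 + 3(16.00) + 3(1.008) = 106.874 g/mol.
n(NaOH) = 94.320 g / 39.998 g/mol = 2.3581 mol.
From the equation the NaOH:Fe(OH)3 mole ratio is 3:1, so n(Fe(OH)3) = 2.3581 × 1/3 = 0.78604 mol.
Mass of Fe(OH)3 = 0.78604 mol × 106.874 g/mol = 84.007 g.
This is the theoretical yield. Percent yield = 46.33 g / 84.007 g × 100% = 55.150%.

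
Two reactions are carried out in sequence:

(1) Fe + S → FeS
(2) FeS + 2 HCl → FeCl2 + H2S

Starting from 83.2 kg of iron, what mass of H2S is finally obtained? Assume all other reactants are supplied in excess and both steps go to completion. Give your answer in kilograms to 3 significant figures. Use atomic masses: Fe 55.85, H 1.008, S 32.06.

50.8 kg

M(Fe) = 55.85 g/mol.
M(H2S) = 2(1.008) + 32.06 = 34.076 g/mol.
83.2 kg = 83200 g.
n(Fe) = 83200 / 55.85 = 1490 mol.
Step 1 gives a 1:1 ratio of Fe to FeS, so n(FeS) = 1490 mol.
In step 2 the FeS:H2S ratio is 1:1, so n(H2S) = 1490 mol.
Mass of H2S = 1490 × 34.076 = 50760 g = 50.8 kg.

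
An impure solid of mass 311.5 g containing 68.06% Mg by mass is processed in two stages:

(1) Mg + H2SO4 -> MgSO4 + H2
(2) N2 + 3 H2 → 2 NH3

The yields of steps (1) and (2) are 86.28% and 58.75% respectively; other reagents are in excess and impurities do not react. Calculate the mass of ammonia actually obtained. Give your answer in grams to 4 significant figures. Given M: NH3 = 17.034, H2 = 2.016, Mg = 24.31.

50.20 g

Pure Mg = 311.5 × 0.6806 = 212.01 g.
n(Mg) = 212.01 / 24.31 = 8.7210 mol.
Step 1 (Mg:H2 = 1:1): theoretical n(H2) = 8.7210 mol; at 86.28% yield, n(H2) = 7.5245 mol.
Step 2 (H2:NH3 = 3:2): theoretical n(NH3) = 5.0163 mol, so theoretical mass = 5.0163 × 17.034 = 85.448 g.
At 58.75% yield, actual mass of NH3 = 85.448 × 0.5875 = 50.201 g.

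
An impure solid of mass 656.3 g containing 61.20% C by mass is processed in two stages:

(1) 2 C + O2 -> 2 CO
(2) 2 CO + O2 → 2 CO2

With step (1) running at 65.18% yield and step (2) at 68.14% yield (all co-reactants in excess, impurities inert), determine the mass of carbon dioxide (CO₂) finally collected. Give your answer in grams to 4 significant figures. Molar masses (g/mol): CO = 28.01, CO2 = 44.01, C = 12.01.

Pure C = 656.3 × 0.6120 = 401.66 g.
n(C) = 401.66 / 12.01 = 33.443 mol.
Step 1 (C:CO = 2:2): theoretical n(CO) = 33.443 mol; at 65.18% yield, n(CO) = 21.798 mol.
Step 2 (CO:CO2 = 2:2): theoretical n(CO2) = 21.798 mol, so theoretical mass = 21.798 × 44.01 = 959.35 g.
At 68.14% yield, actual mass of CO2 = 959.35 × 0.6814 = 653.70 g.

653.7 g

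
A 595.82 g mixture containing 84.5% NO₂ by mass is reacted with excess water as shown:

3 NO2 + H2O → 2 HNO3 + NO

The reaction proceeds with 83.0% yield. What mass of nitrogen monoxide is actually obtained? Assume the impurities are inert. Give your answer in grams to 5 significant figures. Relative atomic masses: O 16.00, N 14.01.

Pure NO2 available = 595.82 g × 0.845 = 503.468 g.
M(NO2) = 14.01 + 2(16.00) = 46.01 g/mol.
M(NO) = 14.01 + 16.00 = 30.01 g/mol.
n(NO2) = 503.468 g / 46.01 g/mol = 10.9426 mol.
From the equation the NO2:NO mole ratio is 3:1, so n(NO) = 10.9426 × 1/3 = 3.64753 mol.
Mass of NO = 3.64753 mol × 30.01 g/mol = 109.462 g.
Actual mass collected = 109.462 g × 0.830 = 90.8537 g.

90.854 g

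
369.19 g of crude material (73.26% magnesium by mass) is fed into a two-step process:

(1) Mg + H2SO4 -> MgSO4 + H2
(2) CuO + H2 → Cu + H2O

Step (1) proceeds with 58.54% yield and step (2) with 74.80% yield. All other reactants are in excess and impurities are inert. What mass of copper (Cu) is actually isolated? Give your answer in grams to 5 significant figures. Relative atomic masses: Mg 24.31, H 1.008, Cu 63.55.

Pure Mg = 369.19 × 0.7326 = 270.469 g.
M(Mg) = 24.31 g/mol.
M(Cu) = 63.55 g/mol.
n(Mg) = 270.469 / 24.31 = 11.1258 mol.
Step 1 (Mg:H2 = 1:1): theoretical n(H2) = 11.1258 mol; at 58.54% yield, n(H2) = 6.51305 mol.
Step 2 (H2:Cu = 1:1): theoretical n(Cu) = 6.51305 mol, so theoretical mass = 6.51305 × 63.55 = 413.905 g.
At 74.80% yield, actual mass of Cu = 413.905 × 0.7480 = 309.601 g.

309.60 g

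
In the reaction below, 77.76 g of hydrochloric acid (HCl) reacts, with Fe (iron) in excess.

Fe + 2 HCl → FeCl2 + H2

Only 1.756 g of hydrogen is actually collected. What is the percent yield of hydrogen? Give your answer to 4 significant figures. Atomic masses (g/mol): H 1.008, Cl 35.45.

M(HCl) = 1.008 + 35.45 = 36.458 g/mol.
M(H2) = 2(1.008) = 2.016 g/mol.
n(HCl) = 77.760 g / 36.458 g/mol = 2.1329 mol.
From the equation the HCl:H2 mole ratio is 2:1, so n(H2) = 2.1329 × 1/2 = 1.0664 mol.
Mass of H2 = 1.0664 mol × 2.016 g/mol = 2.1499 g.
This is the theoretical yield. Percent yield = 1.756 g / 2.1499 g × 100% = 81.677%.

81.68 %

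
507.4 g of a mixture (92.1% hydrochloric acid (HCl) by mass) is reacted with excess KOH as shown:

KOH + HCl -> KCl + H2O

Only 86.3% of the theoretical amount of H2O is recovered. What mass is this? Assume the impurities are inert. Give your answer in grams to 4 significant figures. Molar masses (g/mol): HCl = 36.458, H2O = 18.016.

Pure HCl available = 507.4 g × 0.921 = 467.32 g.
n(HCl) = 467.32 g / 36.458 g/mol = 12.818 mol.
From the equation the HCl:H2O mole ratio is 1:1, so n(H2O) = 12.818 × 1/1 = 12.818 mol.
Mass of H2O = 12.818 mol × 18.016 g/mol = 230.93 g.
Actual mass collected = 230.93 g × 0.863 = 199.29 g.

199.3 g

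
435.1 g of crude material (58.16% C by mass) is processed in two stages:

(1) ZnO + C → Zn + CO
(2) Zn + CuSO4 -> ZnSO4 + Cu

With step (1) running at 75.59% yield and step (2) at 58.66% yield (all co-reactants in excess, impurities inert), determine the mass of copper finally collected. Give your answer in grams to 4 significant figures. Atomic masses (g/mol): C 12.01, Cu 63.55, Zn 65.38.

593.7 g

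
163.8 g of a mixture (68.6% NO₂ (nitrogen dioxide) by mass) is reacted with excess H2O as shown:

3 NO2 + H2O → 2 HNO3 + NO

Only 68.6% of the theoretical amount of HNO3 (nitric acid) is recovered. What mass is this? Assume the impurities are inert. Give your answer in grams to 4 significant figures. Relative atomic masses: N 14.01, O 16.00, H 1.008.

Pure NO2 available = 163.8 g × 0.686 = 112.37 g.
M(NO2) = 14.01 + 2(16.00) = 46.01 g/mol.
M(HNO3) = 1.008 + 14.01 + 3(16.00) = 63.018 g/mol.
n(NO2) = 112.37 g / 46.01 g/mol = 2.4422 mol.
From the equation the NO2:HNO3 mole ratio is 3:2, so n(HNO3) = 2.4422 × 2/3 = 1.6282 mol.
Mass of HNO3 = 1.6282 mol × 63.018 g/mol = 102.60 g.
Actual mass collected = 102.60 g × 0.686 = 70.386 g.

70.39 g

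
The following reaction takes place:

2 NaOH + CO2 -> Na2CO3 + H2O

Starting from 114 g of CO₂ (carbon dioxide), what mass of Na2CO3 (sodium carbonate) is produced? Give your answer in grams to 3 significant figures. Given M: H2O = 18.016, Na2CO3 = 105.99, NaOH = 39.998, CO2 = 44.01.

n(CO2) = 114.0 g / 44.01 g/mol = 2.590 mol.
From the equation the CO2:Na2CO3 mole ratio is 1:1, so n(Na2CO3) = 2.590 × 1/1 = 2.590 mol.
Mass of Na2CO3 = 2.590 mol × 105.99 g/mol = 274.5 g.

275 g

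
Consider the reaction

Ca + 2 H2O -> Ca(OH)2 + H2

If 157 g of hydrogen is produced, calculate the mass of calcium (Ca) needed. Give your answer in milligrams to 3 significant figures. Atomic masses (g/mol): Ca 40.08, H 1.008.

3120000 mg

M(H2) = 2(1.008) = 2.016 g/mol.
M(Ca) = 40.08 g/mol.
n(H2) = 157.0 g / 2.016 g/mol = 77.88 mol.
From the equation the H2:Ca mole ratio is 1:1, so n(Ca) = 77.88 × 1/1 = 77.88 mol.
Mass of Ca = 77.88 mol × 40.08 g/mol = 3121 g.
Converting to mg: 3121 g = 3120000 mg.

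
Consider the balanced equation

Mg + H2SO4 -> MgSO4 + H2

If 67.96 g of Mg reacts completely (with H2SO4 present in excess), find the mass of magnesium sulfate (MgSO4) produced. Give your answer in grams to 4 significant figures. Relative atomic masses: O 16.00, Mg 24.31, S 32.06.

M(Mg) = 24.31 g/mol.
M(MgSO4) = 24.31 + 32.06 + 4(16.00) = 120.37 g/mol.
n(Mg) = 67.960 g / 24.31 g/mol = 2.7956 mol.
From the equation the Mg:MgSO4 mole ratio is 1:1, so n(MgSO4) = 2.7956 × 1/1 = 2.7956 mol.
Mass of MgSO4 = 2.7956 mol × 120.37 g/mol = 336.50 g.

336.5 g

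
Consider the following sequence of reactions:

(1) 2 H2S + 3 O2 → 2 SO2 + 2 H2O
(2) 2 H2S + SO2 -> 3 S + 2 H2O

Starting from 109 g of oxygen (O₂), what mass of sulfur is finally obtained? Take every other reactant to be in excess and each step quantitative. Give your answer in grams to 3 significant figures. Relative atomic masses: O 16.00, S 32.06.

218 g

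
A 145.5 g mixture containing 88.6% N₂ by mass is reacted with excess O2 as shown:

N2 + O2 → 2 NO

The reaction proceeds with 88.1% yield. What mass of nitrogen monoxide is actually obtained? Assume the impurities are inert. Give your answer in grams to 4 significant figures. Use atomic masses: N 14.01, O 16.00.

Pure N2 available = 145.5 g × 0.886 = 128.91 g.
M(N2) = 2(14.01) = 28.02 g/mol.
M(NO) = 14.01 + 16.00 = 30.01 g/mol.
n(N2) = 128.91 g / 28.02 g/mol = 4.6007 mol.
From the equation the N2:NO mole ratio is 1:2, so n(NO) = 4.6007 × 2/1 = 9.2015 mol.
Mass of NO = 9.2015 mol × 30.01 g/mol = 276.14 g.
Actual mass collected = 276.14 g × 0.881 = 243.28 g.

243.3 g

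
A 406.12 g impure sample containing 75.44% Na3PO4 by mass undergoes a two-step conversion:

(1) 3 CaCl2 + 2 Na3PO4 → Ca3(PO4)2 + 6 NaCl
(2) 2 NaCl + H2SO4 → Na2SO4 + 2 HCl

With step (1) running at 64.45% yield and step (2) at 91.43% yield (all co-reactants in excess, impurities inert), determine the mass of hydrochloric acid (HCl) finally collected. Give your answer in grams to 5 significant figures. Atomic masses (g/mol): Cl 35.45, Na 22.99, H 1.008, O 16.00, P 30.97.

120.45 g

Pure Na3PO4 = 406.12 × 0.7544 = 306.377 g.
M(Na3PO4) = 3(22.99) + 30.97 + 4(16.00) = 163.94 g/mol.
M(HCl) = 1.008 + 35.45 = 36.458 g/mol.
n(Na3PO4) = 306.377 / 163.94 = 1.86884 mol.
Step 1 (Na3PO4:NaCl = 2:6): theoretical n(NaCl) = 5.60651 mol; at 64.45% yield, n(NaCl) = 3.61339 mol.
Step 2 (NaCl:HCl = 2:2): theoretical n(HCl) = 3.61339 mol, so theoretical mass = 3.61339 × 36.458 = 131.737 g.
At 91.43% yield, actual mass of HCl = 131.737 × 0.9143 = 120.447 g.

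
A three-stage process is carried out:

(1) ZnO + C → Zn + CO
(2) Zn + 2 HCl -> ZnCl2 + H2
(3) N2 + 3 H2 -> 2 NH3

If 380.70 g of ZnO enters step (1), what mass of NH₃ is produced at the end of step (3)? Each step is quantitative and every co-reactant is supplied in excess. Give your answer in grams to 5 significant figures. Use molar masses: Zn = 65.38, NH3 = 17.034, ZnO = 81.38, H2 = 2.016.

53.124 g

n(ZnO) = 380.70 / 81.38 = 4.67805 mol.
Reaction (1): ZnO→Zn ratio 1:1 ⇒ n(Zn) = 4.67805 mol.
Reaction (2): Zn→H2 ratio 1:1 ⇒ n(H2) = 4.67805 mol.
Reaction (3): H2→NH3 ratio 3:2 ⇒ n(NH3) = 3.11870 mol.
Mass of NH3 = 3.11870 × 17.034 = 53.1240 g.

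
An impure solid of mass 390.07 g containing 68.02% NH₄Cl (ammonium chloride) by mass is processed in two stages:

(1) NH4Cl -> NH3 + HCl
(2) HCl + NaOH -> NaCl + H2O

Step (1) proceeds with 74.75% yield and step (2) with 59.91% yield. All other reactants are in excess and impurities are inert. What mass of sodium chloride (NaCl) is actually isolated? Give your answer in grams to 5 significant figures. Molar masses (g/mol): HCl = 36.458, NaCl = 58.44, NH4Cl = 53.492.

129.81 g

Pure NH4Cl = 390.07 × 0.6802 = 265.326 g.
n(NH4Cl) = 265.326 / 53.492 = 4.96010 mol.
Step 1 (NH4Cl:HCl = 1:1): theoretical n(HCl) = 4.96010 mol; at 74.75% yield, n(HCl) = 3.70767 mol.
Step 2 (HCl:NaCl = 1:1): theoretical n(NaCl) = 3.70767 mol, so theoretical mass = 3.70767 × 58.44 = 216.676 g.
At 59.91% yield, actual mass of NaCl = 216.676 × 0.5991 = 129.811 g.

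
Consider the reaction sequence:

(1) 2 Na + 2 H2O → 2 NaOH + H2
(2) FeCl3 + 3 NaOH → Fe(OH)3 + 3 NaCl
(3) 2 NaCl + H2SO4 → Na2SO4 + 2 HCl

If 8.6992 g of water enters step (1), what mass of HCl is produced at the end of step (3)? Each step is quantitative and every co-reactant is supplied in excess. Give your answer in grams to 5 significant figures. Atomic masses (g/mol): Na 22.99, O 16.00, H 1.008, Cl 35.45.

M(H2O) = 2(1.008) + 16.00 = 18.016 g/mol.
M(HCl) = 1.008 + 35.45 = 36.458 g/mol.
n(H2O) = 8.6992 / 18.016 = 0.482860 mol.
Reaction (1): H2O→NaOH ratio 2:2 ⇒ n(NaOH) = 0.482860 mol.
Reaction (2): NaOH→NaCl ratio 3:3 ⇒ n(NaCl) = 0.482860 mol.
Reaction (3): NaCl→HCl ratio 2:2 ⇒ n(HCl) = 0.482860 mol.
Mass of HCl = 0.482860 × 36.458 = 17.6041 g.

17.604 g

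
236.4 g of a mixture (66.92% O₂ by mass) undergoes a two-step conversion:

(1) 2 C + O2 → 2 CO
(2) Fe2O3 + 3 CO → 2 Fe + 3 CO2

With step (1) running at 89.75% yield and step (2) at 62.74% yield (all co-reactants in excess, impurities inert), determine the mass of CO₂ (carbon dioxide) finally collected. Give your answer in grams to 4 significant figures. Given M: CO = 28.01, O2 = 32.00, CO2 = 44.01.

245.0 g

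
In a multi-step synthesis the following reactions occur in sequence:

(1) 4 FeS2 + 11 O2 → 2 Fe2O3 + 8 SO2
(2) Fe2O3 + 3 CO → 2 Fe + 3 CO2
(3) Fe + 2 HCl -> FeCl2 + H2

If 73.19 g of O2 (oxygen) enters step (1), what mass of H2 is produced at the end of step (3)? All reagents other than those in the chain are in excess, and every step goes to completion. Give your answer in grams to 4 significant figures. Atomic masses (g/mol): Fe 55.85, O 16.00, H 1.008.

1.677 g

M(O2) = 2(16.00) = 32.00 g/mol.
M(H2) = 2(1.008) = 2.016 g/mol.
n(O2) = 73.19 / 32.00 = 2.2872 mol.
Reaction (1): O2→Fe2O3 ratio 11:2 ⇒ n(Fe2O3) = 0.41585 mol.
Reaction (2): Fe2O3→Fe ratio 1:2 ⇒ n(Fe) = 0.83170 mol.
Reaction (3): Fe→H2 ratio 1:1 ⇒ n(H2) = 0.83170 mol.
Mass of H2 = 0.83170 × 2.016 = 1.6767 g.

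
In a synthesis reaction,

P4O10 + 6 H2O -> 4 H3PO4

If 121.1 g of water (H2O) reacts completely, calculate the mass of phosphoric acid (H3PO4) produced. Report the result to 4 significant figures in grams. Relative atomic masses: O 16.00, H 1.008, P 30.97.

439.1 g

M(H2O) = 2(1.008) + 16.00 = 18.016 g/mol.
M(H3PO4) = 3(1.008) + 30.97 + 4(16.00) = 97.994 g/mol.
n(H2O) = 121.10 g / 18.016 g/mol = 6.7218 mol.
From the equation the H2O:H3PO4 mole ratio is 6:4, so n(H3PO4) = 6.7218 × 4/6 = 4.4812 mol.
Mass of H3PO4 = 4.4812 mol × 97.994 g/mol = 439.13 g.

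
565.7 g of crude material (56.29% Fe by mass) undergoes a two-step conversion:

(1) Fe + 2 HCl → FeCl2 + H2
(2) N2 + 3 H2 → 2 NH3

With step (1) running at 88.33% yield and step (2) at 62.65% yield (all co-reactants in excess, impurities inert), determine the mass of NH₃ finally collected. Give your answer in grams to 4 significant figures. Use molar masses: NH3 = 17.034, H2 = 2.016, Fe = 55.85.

Pure Fe = 565.7 × 0.5629 = 318.43 g.
n(Fe) = 318.43 / 55.85 = 5.7016 mol.
Step 1 (Fe:H2 = 1:1): theoretical n(H2) = 5.7016 mol; at 88.33% yield, n(H2) = 5.0362 mol.
Step 2 (H2:NH3 = 3:2): theoretical n(NH3) = 3.3575 mol, so theoretical mass = 3.3575 × 17.034 = 57.191 g.
At 62.65% yield, actual mass of NH3 = 57.191 × 0.6265 = 35.830 g.

35.83 g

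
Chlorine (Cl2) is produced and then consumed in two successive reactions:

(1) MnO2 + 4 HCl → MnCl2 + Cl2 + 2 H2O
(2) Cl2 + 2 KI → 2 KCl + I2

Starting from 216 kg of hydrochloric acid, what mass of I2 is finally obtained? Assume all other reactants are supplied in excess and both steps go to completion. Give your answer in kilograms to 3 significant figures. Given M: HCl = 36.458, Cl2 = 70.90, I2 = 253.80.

376 kg

216 kg = 216000 g.
n(HCl) = 216000 / 36.458 = 5925 mol.
Step 1 gives a 4:1 ratio of HCl to Cl2, so n(Cl2) = 1481 mol.
In step 2 the Cl2:I2 ratio is 1:1, so n(I2) = 1481 mol.
Mass of I2 = 1481 × 253.80 = 375900 g = 376 kg.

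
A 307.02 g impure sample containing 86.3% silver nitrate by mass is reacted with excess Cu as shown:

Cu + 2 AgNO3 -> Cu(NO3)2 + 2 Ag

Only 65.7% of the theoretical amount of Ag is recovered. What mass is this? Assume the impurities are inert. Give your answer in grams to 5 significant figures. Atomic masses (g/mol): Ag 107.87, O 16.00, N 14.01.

Pure AgNO3 available = 307.02 g × 0.863 = 264.958 g.
M(AgNO3) = 107.87 + 14.01 + 3(16.00) = 169.88 g/mol.
M(Ag) = 107.87 g/mol.
n(AgNO3) = 264.958 g / 169.88 g/mol = 1.55968 mol.
From the equation the AgNO3:Ag mole ratio is 2:2, so n(Ag) = 1.55968 × 2/2 = 1.55968 mol.
Mass of Ag = 1.55968 mol × 107.87 g/mol = 168.243 g.
Actual mass collected = 168.243 g × 0.657 = 110.535 g.

110.54 g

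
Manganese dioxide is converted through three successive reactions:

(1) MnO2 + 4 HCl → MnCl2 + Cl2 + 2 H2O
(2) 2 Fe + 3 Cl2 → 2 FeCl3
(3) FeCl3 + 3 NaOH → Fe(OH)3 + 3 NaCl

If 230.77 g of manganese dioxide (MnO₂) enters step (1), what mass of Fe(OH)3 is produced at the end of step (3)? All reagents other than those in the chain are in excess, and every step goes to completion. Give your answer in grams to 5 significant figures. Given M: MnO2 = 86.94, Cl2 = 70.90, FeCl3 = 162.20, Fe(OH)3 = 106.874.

189.12 g

n(MnO2) = 230.77 / 86.94 = 2.65436 mol.
Reaction (1): MnO2→Cl2 ratio 1:1 ⇒ n(Cl2) = 2.65436 mol.
Reaction (2): Cl2→FeCl3 ratio 3:2 ⇒ n(FeCl3) = 1.76957 mol.
Reaction (3): FeCl3→Fe(OH)3 ratio 1:1 ⇒ n(Fe(OH)3) = 1.76957 mol.
Mass of Fe(OH)3 = 1.76957 × 106.874 = 189.121 g.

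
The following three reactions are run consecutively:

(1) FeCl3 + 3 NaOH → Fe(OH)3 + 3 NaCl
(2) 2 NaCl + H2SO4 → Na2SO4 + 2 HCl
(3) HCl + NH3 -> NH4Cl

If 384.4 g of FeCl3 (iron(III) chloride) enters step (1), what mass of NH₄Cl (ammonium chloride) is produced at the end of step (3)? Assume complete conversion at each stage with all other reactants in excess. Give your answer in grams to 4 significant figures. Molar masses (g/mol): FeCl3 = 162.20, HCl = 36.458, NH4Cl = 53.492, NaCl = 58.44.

380.3 g

n(FeCl3) = 384.4 / 162.20 = 2.3699 mol.
Reaction (1): FeCl3→NaCl ratio 1:3 ⇒ n(NaCl) = 7.1097 mol.
Reaction (2): NaCl→HCl ratio 2:2 ⇒ n(HCl) = 7.1097 mol.
Reaction (3): HCl→NH4Cl ratio 1:1 ⇒ n(NH4Cl) = 7.1097 mol.
Mass of NH4Cl = 7.1097 × 53.492 = 380.31 g.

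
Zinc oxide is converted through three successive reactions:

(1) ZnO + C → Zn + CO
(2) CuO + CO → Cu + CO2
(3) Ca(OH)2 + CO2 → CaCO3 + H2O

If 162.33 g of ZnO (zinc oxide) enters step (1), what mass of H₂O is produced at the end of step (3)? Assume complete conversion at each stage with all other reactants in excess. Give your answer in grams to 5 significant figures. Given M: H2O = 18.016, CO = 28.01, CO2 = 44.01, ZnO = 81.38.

35.937 g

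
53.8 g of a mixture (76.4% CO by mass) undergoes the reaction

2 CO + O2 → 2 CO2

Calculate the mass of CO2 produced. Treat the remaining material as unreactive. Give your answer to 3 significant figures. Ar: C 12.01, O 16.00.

Mass of pure CO = 53.8 g × 0.764 = 41.10 g.
M(CO) = 12.01 + 16.00 = 28.01 g/mol.
M(CO2) = 12.01 + 2(16.00) = 44.01 g/mol.
n(CO) = 41.10 g / 28.01 g/mol = 1.467 mol.
From the equation the CO:CO2 mole ratio is 2:2, so n(CO2) = 1.467 × 2/2 = 1.467 mol.
Mass of CO2 = 1.467 mol × 44.01 g/mol = 64.58 g.

64.6 g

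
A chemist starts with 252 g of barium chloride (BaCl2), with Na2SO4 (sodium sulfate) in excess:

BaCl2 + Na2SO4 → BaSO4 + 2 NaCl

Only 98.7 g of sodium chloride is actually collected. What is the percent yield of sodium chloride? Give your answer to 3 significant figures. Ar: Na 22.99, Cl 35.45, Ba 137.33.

69.8 %

M(BaCl2) = 137.33 + 2(35.45) = 208.23 g/mol.
M(NaCl) = 22.99 + 35.45 = 58.44 g/mol.
n(BaCl2) = 252.0 g / 208.23 g/mol = 1.210 mol.
From the equation the BaCl2:NaCl mole ratio is 1:2, so n(NaCl) = 1.210 × 2/1 = 2.420 mol.
Mass of NaCl = 2.420 mol × 58.44 g/mol = 141.4 g.
This is the theoretical yield. Percent yield = 98.7 g / 141.4 g × 100% = 69.78%.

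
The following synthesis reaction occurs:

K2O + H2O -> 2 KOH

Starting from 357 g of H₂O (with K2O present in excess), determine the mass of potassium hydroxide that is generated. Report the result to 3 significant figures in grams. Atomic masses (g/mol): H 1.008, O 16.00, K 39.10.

2220 g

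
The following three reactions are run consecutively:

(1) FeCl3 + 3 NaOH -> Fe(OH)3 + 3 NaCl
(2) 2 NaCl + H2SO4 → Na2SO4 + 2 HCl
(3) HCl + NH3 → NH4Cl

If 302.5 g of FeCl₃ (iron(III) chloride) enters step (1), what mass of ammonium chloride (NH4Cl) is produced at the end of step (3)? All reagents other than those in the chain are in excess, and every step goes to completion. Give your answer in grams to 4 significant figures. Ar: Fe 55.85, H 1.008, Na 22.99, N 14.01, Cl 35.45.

299.3 g

M(FeCl3) = 55.85 + 3(35.45) = 162.20 g/mol.
M(NH4Cl) = 14.01 + 4(1.008) + 35.45 = 53.492 g/mol.
n(FeCl3) = 302.5 / 162.20 = 1.8650 mol.
Reaction (1): FeCl3→NaCl ratio 1:3 ⇒ n(NaCl) = 5.5949 mol.
Reaction (2): NaCl→HCl ratio 2:2 ⇒ n(HCl) = 5.5949 mol.
Reaction (3): HCl→NH4Cl ratio 1:1 ⇒ n(NH4Cl) = 5.5949 mol.
Mass of NH4Cl = 5.5949 × 53.492 = 299.28 g.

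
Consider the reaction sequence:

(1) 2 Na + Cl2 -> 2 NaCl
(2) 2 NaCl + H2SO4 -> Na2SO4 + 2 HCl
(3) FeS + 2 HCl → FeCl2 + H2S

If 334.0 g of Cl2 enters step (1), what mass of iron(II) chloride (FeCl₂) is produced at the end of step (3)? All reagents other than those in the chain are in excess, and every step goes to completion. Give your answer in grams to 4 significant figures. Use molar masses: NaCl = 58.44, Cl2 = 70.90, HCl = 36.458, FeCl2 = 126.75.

597.1 g

n(Cl2) = 334.0 / 70.90 = 4.7109 mol.
Reaction (1): Cl2→NaCl ratio 1:2 ⇒ n(NaCl) = 9.4217 mol.
Reaction (2): NaCl→HCl ratio 2:2 ⇒ n(HCl) = 9.4217 mol.
Reaction (3): HCl→FeCl2 ratio 2:1 ⇒ n(FeCl2) = 4.7109 mol.
Mass of FeCl2 = 4.7109 × 126.75 = 597.10 g.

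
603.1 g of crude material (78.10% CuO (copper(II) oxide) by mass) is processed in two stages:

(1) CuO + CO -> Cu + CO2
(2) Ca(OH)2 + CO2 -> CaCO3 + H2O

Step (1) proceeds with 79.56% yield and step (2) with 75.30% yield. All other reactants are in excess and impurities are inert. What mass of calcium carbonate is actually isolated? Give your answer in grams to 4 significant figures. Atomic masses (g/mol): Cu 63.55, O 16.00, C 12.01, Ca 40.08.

Pure CuO = 603.1 × 0.7810 = 471.02 g.
M(CuO) = 63.55 + 16.00 = 79.55 g/mol.
M(CaCO3) = 40.08 + 12.01 + 3(16.00) = 100.09 g/mol.
n(CuO) = 471.02 / 79.55 = 5.9211 mol.
Step 1 (CuO:CO2 = 1:1): theoretical n(CO2) = 5.9211 mol; at 79.56% yield, n(CO2) = 4.7108 mol.
Step 2 (CO2:CaCO3 = 1:1): theoretical n(CaCO3) = 4.7108 mol, so theoretical mass = 4.7108 × 100.09 = 471.50 g.
At 75.30% yield, actual mass of CaCO3 = 471.50 × 0.7530 = 355.04 g.

355.0 g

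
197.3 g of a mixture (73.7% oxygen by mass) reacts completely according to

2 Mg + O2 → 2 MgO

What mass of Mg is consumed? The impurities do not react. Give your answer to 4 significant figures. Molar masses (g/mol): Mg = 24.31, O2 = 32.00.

Mass of pure O2 = 197.3 g × 0.737 = 145.41 g.
n(O2) = 145.41 g / 32.00 g/mol = 4.5441 mol.
From the equation the O2:Mg mole ratio is 1:2, so n(Mg) = 4.5441 × 2/1 = 9.0881 mol.
Mass of Mg = 9.0881 mol × 24.31 g/mol = 220.93 g.

220.9 g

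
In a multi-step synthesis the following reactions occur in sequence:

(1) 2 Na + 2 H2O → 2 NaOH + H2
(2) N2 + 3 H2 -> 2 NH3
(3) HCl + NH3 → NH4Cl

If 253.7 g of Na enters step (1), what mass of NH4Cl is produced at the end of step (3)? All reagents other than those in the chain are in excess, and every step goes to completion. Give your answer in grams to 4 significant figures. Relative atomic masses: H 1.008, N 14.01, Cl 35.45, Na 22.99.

196.8 g

M(Na) = 22.99 g/mol.
M(NH4Cl) = 14.01 + 4(1.008) + 35.45 = 53.492 g/mol.
n(Na) = 253.7 / 22.99 = 11.035 mol.
Reaction (1): Na→H2 ratio 2:1 ⇒ n(H2) = 5.5176 mol.
Reaction (2): H2→NH3 ratio 3:2 ⇒ n(NH3) = 3.6784 mol.
Reaction (3): NH3→NH4Cl ratio 1:1 ⇒ n(NH4Cl) = 3.6784 mol.
Mass of NH4Cl = 3.6784 × 53.492 = 196.77 g.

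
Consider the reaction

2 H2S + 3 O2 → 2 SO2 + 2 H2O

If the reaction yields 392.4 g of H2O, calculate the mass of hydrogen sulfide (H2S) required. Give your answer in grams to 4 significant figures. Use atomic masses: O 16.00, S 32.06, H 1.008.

M(H2O) = 2(1.008) + 16.00 = 18.016 g/mol.
M(H2S) = 2(1.008) + 32.06 = 34.076 g/mol.
n(H2O) = 392.40 g / 18.016 g/mol = 21.781 mol.
From the equation the H2O:H2S mole ratio is 2:2, so n(H2S) = 21.781 × 2/2 = 21.781 mol.
Mass of H2S = 21.781 mol × 34.076 g/mol = 742.20 g.

742.2 g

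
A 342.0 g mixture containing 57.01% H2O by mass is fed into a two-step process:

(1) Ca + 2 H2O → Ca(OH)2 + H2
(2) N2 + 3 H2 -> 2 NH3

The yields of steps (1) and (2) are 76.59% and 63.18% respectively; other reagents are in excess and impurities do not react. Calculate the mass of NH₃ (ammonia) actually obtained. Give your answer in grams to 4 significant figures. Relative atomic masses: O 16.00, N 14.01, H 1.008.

29.73 g

Pure H2O = 342.0 × 0.5701 = 194.97 g.
M(H2O) = 2(1.008) + 16.00 = 18.016 g/mol.
M(NH3) = 14.01 + 3(1.008) = 17.034 g/mol.
n(H2O) = 194.97 / 18.016 = 10.822 mol.
Step 1 (H2O:H2 = 2:1): theoretical n(H2) = 5.4111 mol; at 76.59% yield, n(H2) = 4.1444 mol.
Step 2 (H2:NH3 = 3:2): theoretical n(NH3) = 2.7629 mol, so theoretical mass = 2.7629 × 17.034 = 47.064 g.
At 63.18% yield, actual mass of NH3 = 47.064 × 0.6318 = 29.735 g.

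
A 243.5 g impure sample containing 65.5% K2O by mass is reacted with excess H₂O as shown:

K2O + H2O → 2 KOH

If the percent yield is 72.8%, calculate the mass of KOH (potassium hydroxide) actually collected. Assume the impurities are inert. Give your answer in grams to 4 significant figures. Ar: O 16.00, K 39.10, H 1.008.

138.3 g

Pure K2O available = 243.5 g × 0.655 = 159.49 g.
M(K2O) = 2(39.10) + 16.00 = 94.20 g/mol.
M(KOH) = 39.10 + 16.00 + 1.008 = 56.108 g/mol.
n(K2O) = 159.49 g / 94.20 g/mol = 1.6931 mol.
From the equation the K2O:KOH mole ratio is 1:2, so n(KOH) = 1.6931 × 2/1 = 3.3863 mol.
Mass of KOH = 3.3863 mol × 56.108 g/mol = 190.00 g.
Actual mass collected = 190.00 g × 0.728 = 138.32 g.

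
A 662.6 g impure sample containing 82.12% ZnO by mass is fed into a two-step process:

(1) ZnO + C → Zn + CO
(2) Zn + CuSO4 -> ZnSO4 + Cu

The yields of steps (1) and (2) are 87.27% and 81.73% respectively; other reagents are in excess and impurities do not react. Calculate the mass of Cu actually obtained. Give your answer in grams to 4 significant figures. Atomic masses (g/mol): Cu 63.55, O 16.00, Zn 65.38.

Pure ZnO = 662.6 × 0.8212 = 544.13 g.
M(ZnO) = 65.38 + 16.00 = 81.38 g/mol.
M(Cu) = 63.55 g/mol.
n(ZnO) = 544.13 / 81.38 = 6.6863 mol.
Step 1 (ZnO:Zn = 1:1): theoretical n(Zn) = 6.6863 mol; at 87.27% yield, n(Zn) = 5.8351 mol.
Step 2 (Zn:Cu = 1:1): theoretical n(Cu) = 5.8351 mol, so theoretical mass = 5.8351 × 63.55 = 370.82 g.
At 81.73% yield, actual mass of Cu = 370.82 × 0.8173 = 303.07 g.

303.1 g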